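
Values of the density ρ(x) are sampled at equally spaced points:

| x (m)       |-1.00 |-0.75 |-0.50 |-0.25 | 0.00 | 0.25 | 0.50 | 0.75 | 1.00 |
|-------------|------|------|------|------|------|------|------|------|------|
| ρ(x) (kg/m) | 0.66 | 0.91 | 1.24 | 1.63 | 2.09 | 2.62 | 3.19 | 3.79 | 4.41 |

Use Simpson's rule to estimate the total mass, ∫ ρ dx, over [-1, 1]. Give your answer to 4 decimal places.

h = 0.25, n = 8.
(h/3)·[y₀ + 4y₁ + 2y₂ + 4y₃ + 2y₄ + 4y₅ + 2y₆ + 4y₇ + y₈] = 0.083333·(53.91) = 4.4925.

4.4925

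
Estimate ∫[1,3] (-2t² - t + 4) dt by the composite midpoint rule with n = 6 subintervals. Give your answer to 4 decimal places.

-13.2963

h = (3 − 1)/6 = 0.333333.
Midpoints m₁,…,m₆ = 1.166667, 1.5, 1.833333, 2.166667, 2.5, 2.833333.
f(m₁)=0.111111, f(m₂)=-2, f(m₃)=-4.555556, f(m₄)=-7.555556, f(m₅)=-11, f(m₆)=-14.888889.
h·[f(m₁) + f(m₂) + f(m₃) + f(m₄) + f(m₅) + f(m₆)] = 0.333333·(-39.888889) = -13.2963.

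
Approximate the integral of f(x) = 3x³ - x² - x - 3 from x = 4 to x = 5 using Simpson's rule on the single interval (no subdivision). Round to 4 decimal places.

248.9167

S = (b−a)/6 · [f(4) + 4f(4.5) + f(5)] = 0.166667·[169 + 4·245.625 + 342] = 248.9167.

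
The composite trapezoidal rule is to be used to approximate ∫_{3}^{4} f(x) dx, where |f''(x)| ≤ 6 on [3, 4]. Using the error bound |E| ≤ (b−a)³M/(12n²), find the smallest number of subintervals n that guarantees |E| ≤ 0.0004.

Need 6/(12n²) ≤ 0.0004.
n² ≥ 6/(12·0.0004) = 1250 ⇒ n ≥ 35.3553, so the smallest n is 36.

36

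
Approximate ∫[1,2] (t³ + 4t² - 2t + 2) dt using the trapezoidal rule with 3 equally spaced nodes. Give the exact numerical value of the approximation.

h = (2 − 1)/2 = 0.5.
Nodes t₀,…,t₂ = 1, 1.5, 2.
f(t) = t³ + 4t² - 2t + 2: f₀=5, f₁=11.375, f₂=22.
(h/2)·[f₀ + 2f₁ + f₂] = 0.25·(49.75) = 12.4375.

12.4375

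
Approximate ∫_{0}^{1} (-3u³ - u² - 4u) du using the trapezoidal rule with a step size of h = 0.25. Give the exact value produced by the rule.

-3.140625

h = (1 − 0)/4 = 0.25.
Nodes u₀,…,u₄ = 0, 0.25, 0.5, 0.75, 1.
f(u) = -3u³ - u² - 4u: f₀=0, f₁=-1.109375, f₂=-2.625, f₃=-4.828125, f₄=-8.
(h/2)·[f₀ + 2f₁ + 2f₂ + 2f₃ + f₄] = 0.125·(-25.125) = -3.140625.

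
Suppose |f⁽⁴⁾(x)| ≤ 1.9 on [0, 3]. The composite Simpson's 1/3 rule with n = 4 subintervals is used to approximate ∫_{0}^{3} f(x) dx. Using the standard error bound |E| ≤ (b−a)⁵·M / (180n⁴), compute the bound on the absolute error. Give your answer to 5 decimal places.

0.01002

|E| ≤ (3)⁵·1.9 / (180·4⁴) = 461.7/46080 = 0.01002.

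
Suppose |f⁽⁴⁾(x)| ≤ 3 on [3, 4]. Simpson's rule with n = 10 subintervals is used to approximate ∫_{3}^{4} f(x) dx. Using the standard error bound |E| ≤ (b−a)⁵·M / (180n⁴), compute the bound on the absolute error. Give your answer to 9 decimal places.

0.000001667

|E| ≤ (1)⁵·3 / (180·10⁴) = 3/1800000 = 0.000001667.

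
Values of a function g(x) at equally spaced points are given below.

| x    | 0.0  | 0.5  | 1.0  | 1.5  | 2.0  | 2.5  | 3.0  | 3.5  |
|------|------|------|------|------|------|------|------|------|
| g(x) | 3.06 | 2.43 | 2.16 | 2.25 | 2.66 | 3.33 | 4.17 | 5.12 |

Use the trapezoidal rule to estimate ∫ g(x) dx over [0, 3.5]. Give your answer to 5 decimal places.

10.54500

h = 0.5, n = 7.
(h/2)·[y₀ + 2y₁ + 2y₂ + 2y₃ + 2y₄ + 2y₅ + 2y₆ + y₇] = 0.25·(42.18) = 10.54500.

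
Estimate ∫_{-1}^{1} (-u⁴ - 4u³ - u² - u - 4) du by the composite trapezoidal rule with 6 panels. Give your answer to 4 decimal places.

h = (1 − (-1))/6 = 0.333333.
Nodes u₀,…,u₆ = -1, -0.666667, -0.333333, 0, 0.333333, 0.666667, 1.
f(u) = -u⁴ - 4u³ - u² - u - 4: f₀=-1, f₁=-2.790123, f₂=-3.641975, f₃=-4, f₄=-4.604938, f₅=-6.493827, f₆=-11.
(h/2)·[f₀ + 2f₁ + 2f₂ + 2f₃ + 2f₄ + 2f₅ + f₆] = 0.166667·(-55.061728) = -9.1770.

-9.1770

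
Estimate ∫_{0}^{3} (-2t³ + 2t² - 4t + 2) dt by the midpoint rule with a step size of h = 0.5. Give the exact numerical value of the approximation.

h = (3 − 0)/6 = 0.5.
Midpoints m₁,…,m₆ = 0.25, 0.75, 1.25, 1.75, 2.25, 2.75.
f(m₁)=1.09375, f(m₂)=-0.71875, f(m₃)=-3.78125, f(m₄)=-9.59375, f(m₅)=-19.65625, f(m₆)=-35.46875.
h·[f(m₁) + f(m₂) + f(m₃) + f(m₄) + f(m₅) + f(m₆)] = 0.5·(-68.125) = -34.0625.

-34.0625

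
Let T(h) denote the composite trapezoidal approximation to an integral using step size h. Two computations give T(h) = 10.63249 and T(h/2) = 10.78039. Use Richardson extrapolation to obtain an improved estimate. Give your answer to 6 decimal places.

R = (4·T(h/2) − T(h)) / 3 = (4·10.78039 − 10.63249)/3 = (32.48907)/3 = 10.829690.

10.829690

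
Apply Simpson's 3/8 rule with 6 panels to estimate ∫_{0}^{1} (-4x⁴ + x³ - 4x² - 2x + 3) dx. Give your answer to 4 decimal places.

h = (1 − 0)/6 = 0.166667.
Nodes x₀,…,x₆ = 0, 0.166667, 0.333333, 0.5, 0.666667, 0.833333, 1.
f(x) = -4x⁴ + x³ - 4x² - 2x + 3: f₀=3, f₁=2.557099, f₂=1.876543, f₃=0.875, f₄=-0.604938, f₅=-2.794753, f₆=-6.
(3h/8)·[f₀ + 3f₁ + 3f₂ + 2f₃ + 3f₄ + 3f₅ + f₆] = 0.0625·(1.851852) = 0.1157.

0.1157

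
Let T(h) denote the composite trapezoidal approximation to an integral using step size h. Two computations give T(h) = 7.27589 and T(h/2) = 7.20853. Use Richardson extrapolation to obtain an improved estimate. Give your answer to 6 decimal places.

7.186077

R = (4·T(h/2) − T(h)) / 3 = (4·7.20853 − 7.27589)/3 = (21.55823)/3 = 7.186077.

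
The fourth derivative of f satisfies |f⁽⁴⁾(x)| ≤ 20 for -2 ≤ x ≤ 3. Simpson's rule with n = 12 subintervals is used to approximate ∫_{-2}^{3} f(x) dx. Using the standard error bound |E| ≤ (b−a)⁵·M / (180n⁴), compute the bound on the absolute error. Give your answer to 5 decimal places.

|E| ≤ (5)⁵·20 / (180·12⁴) = 62500/3732480 = 0.01674.

0.01674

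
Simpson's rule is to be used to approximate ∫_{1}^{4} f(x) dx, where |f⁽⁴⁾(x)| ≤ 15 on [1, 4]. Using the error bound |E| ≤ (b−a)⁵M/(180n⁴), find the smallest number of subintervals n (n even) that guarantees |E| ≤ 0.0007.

Need 3645/(180n⁴) ≤ 0.0007.
n⁴ ≥ 3645/(180·0.0007) = 28928.6 ⇒ n ≥ 13.0416, so the smallest even n is 14. (n must be even for Simpson's rule.)

14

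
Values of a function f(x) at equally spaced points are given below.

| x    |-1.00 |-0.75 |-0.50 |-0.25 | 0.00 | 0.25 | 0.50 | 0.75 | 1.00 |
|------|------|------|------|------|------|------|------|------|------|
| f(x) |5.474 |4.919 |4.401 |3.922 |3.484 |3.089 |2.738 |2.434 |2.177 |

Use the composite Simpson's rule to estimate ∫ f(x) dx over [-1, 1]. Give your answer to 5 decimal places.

7.19608

h = 0.25, n = 8.
(h/3)·[y₀ + 4y₁ + 2y₂ + 4y₃ + 2y₄ + 4y₅ + 2y₆ + 4y₇ + y₈] = 0.083333·(86.353) = 7.19608.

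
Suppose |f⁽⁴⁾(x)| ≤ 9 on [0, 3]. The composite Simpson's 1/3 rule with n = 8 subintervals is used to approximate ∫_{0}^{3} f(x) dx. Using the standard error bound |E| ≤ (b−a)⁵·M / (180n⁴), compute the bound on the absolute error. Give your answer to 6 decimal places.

0.002966

|E| ≤ (3)⁵·9 / (180·8⁴) = 2187/737280 = 0.002966.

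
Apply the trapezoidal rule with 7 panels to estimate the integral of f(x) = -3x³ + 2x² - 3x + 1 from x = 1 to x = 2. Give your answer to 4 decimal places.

-10.1224

h = (2 − 1)/7 = 0.142857.
Nodes x₀,…,x₇ = 1, 1.142857, 1.285714, 1.428571, 1.571429, 1.714286, 1.857143, 2.
f(x) = -3x³ + 2x² - 3x + 1: f₀=-3, f₁=-4.294461, f₂=-5.927114, f₃=-7.950437, f₄=-10.416910, f₅=-13.379009, f₆=-16.889213, f₇=-21.
(h/2)·[f₀ + 2f₁ + 2f₂ + 2f₃ + 2f₄ + 2f₅ + 2f₆ + f₇] = 0.071429·(-141.714286) = -10.1224.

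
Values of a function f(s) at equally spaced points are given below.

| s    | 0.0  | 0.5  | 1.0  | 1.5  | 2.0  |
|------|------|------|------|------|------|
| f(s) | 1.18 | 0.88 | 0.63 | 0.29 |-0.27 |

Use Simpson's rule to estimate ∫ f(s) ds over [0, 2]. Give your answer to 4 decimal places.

1.1417

h = 0.5, n = 4.
(h/3)·[y₀ + 4y₁ + 2y₂ + 4y₃ + y₄] = 0.166667·(6.85) = 1.1417.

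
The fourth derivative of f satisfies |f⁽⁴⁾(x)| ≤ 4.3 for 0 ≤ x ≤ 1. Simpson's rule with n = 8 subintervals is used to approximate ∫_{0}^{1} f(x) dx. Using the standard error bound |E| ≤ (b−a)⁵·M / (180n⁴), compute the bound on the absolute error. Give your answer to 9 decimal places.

|E| ≤ (1)⁵·4.3 / (180·8⁴) = 4.3/737280 = 0.000005832.

0.000005832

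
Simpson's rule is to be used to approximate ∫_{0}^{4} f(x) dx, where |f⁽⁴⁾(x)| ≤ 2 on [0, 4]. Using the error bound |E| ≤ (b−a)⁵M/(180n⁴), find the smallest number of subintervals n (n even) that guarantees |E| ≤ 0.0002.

Need 2048/(180n⁴) ≤ 0.0002.
n⁴ ≥ 2048/(180·0.0002) = 56888.9 ⇒ n ≥ 15.4439, so the smallest even n is 16. (n must be even for Simpson's rule.)

16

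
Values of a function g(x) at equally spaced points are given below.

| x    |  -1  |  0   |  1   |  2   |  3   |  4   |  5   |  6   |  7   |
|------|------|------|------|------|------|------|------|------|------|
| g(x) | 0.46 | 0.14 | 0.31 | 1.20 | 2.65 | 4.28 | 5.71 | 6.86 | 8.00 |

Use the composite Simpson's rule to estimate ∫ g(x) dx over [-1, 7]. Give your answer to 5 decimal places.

h = 1, n = 8.
(h/3)·[y₀ + 4y₁ + 2y₂ + 4y₃ + 2y₄ + 4y₅ + 2y₆ + 4y₇ + y₈] = 0.333333·(75.72) = 25.24000.

25.24000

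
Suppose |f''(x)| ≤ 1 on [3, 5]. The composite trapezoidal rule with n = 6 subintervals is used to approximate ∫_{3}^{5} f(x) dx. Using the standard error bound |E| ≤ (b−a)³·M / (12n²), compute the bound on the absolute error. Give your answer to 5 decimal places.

|E| ≤ (2)³·1 / (12·6²) = 8/432 = 0.01852.

0.01852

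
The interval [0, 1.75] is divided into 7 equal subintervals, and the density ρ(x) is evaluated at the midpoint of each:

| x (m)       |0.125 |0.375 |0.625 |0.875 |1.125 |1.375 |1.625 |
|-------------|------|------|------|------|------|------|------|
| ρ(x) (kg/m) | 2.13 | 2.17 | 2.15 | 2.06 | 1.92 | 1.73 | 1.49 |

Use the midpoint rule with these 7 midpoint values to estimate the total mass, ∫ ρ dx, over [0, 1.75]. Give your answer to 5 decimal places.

h = 0.25, n = 7.
h·[y(m₁) + y(m₂) + y(m₃) + y(m₄) + y(m₅) + y(m₆) + y(m₇)] = 0.25·(13.65) = 3.41250.

3.41250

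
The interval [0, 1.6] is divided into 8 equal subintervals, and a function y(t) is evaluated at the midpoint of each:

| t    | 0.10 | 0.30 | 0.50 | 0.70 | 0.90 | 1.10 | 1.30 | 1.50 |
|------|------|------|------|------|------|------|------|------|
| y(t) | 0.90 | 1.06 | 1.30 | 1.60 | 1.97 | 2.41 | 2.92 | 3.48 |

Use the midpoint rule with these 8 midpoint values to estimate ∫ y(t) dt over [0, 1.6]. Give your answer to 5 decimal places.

3.12800

h = 0.2, n = 8.
h·[y(m₁) + y(m₂) + y(m₃) + y(m₄) + y(m₅) + y(m₆) + y(m₇) + y(m₈)] = 0.2·(15.64) = 3.12800.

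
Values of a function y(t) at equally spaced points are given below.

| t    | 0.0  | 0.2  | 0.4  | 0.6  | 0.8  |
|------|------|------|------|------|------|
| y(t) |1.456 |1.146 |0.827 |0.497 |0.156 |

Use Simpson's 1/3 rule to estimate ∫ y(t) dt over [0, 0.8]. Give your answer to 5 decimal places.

h = 0.2, n = 4.
(h/3)·[y₀ + 4y₁ + 2y₂ + 4y₃ + y₄] = 0.066667·(9.838) = 0.65587.

0.65587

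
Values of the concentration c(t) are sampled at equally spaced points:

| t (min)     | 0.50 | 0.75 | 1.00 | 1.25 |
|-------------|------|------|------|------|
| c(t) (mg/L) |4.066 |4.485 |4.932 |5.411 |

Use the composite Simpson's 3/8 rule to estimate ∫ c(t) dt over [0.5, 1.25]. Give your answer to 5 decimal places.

3.53700

h = 0.25, n = 3.
(3h/8)·[y₀ + 3y₁ + 3y₂ + y₃] = 0.09375·(37.728) = 3.53700.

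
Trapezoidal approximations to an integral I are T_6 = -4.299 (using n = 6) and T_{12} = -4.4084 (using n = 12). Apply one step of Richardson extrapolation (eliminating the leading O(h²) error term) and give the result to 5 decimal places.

R = (4·T_{12} − T_6) / 3 = (4·(-4.4084) − (-4.299))/3 = (-13.3346)/3 = -4.44487.

-4.44487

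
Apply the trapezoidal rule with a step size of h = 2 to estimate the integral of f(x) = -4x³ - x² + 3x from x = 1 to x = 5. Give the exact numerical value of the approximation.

h = (5 − 1)/2 = 2.
Nodes x₀,…,x₂ = 1, 3, 5.
f(x) = -4x³ - x² + 3x: f₀=-2, f₁=-108, f₂=-510.
(h/2)·[f₀ + 2f₁ + f₂] = 1·(-728) = -728.

-728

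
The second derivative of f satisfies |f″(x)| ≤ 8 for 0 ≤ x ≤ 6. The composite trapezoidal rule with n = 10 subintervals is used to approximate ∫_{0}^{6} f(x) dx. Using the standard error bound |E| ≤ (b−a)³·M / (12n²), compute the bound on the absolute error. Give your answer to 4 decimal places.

|E| ≤ (6)³·8 / (12·10²) = 1728/1200 = 1.4400.

1.4400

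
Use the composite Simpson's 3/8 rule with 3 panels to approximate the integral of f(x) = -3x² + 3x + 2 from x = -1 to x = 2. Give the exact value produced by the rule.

1.5

h = (2 − (-1))/3 = 1.
Nodes x₀,…,x₃ = -1, 0, 1, 2.
f(x) = -3x² + 3x + 2: f₀=-4, f₁=2, f₂=2, f₃=-4.
(3h/8)·[f₀ + 3f₁ + 3f₂ + f₃] = 0.375·(4) = 1.5.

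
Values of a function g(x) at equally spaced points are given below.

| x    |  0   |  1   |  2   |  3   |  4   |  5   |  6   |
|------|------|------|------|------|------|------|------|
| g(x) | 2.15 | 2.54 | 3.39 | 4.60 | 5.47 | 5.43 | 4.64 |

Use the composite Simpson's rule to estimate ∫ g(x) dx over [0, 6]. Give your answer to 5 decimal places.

h = 1, n = 6.
(h/3)·[y₀ + 4y₁ + 2y₂ + 4y₃ + 2y₄ + 4y₅ + y₆] = 0.333333·(74.79) = 24.93000.

24.93000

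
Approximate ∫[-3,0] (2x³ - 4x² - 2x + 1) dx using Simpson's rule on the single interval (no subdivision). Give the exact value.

S = (b−a)/6 · [f(-3) + 4f(-1.5) + f(0)] = 0.5·[(-83) + 4·(-11.75) + 1] = -64.5.

-64.5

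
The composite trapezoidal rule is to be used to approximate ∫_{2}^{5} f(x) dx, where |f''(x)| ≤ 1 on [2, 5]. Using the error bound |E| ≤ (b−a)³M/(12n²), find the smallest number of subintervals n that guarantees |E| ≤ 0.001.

48

Need 27/(12n²) ≤ 0.001.
n² ≥ 27/(12·0.001) = 2250 ⇒ n ≥ 47.4342, so the smallest n is 48.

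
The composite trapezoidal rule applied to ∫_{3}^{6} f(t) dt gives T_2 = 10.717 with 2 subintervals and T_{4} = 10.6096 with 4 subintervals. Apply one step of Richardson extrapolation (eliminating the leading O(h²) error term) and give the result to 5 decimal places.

R = (4·T_{4} − T_2) / 3 = (4·10.6096 − 10.717)/3 = (31.7214)/3 = 10.57380.

10.57380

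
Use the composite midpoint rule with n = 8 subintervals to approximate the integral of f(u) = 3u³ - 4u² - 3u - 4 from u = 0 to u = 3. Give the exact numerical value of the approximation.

h = (3 − 0)/8 = 0.375.
Midpoints m₁,…,m₈ = 0.1875, 0.5625, 0.9375, 1.3125, 1.6875, 2.0625, 2.4375, 2.8125.
f(m₁)=-4.683349609375, f(m₂)=-6.419189453125, f(m₃)=-7.856201171875, f(m₄)=-8.045166015625, f(m₅)=-6.036865234375, f(m₆)=-0.882080078125, f(m₇)=8.368408203125, f(m₈)=22.663818359375.
h·[f(m₁) + f(m₂) + f(m₃) + f(m₄) + f(m₅) + f(m₆) + f(m₇) + f(m₈)] = 0.375·(-2.890625) = -1.083984375.

-1.083984375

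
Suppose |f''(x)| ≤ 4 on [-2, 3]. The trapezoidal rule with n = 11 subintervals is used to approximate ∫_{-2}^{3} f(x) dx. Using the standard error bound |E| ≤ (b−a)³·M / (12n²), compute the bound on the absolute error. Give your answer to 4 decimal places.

|E| ≤ (5)³·4 / (12·11²) = 500/1452 = 0.3444.

0.3444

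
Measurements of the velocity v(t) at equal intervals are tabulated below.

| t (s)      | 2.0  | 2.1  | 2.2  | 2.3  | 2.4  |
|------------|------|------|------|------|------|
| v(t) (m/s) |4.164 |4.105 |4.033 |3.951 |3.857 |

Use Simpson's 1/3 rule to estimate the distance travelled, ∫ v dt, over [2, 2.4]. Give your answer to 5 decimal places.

h = 0.1, n = 4.
(h/3)·[y₀ + 4y₁ + 2y₂ + 4y₃ + y₄] = 0.033333·(48.311) = 1.61037.

1.61037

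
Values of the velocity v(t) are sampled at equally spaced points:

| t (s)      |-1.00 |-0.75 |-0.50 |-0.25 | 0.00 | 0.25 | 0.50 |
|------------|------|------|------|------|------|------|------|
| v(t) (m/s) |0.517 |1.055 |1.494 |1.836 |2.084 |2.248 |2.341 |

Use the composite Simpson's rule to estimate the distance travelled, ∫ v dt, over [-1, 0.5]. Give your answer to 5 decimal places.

h = 0.25, n = 6.
(h/3)·[y₀ + 4y₁ + 2y₂ + 4y₃ + 2y₄ + 4y₅ + y₆] = 0.083333·(30.570) = 2.54750.

2.54750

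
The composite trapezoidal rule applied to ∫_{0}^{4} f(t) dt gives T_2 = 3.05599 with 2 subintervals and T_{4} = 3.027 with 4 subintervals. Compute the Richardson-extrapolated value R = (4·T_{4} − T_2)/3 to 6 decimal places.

3.017337

R = (4·T_{4} − T_2) / 3 = (4·3.027 − 3.05599)/3 = (9.05201)/3 = 3.017337.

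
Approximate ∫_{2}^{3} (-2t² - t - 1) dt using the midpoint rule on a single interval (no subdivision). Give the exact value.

-16

M = (b−a)·f(2.5) = 1·(-16) = -16.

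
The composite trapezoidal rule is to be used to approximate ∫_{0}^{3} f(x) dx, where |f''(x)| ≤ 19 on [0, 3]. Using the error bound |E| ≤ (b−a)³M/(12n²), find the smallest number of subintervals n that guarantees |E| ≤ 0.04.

33

Need 513/(12n²) ≤ 0.04.
n² ≥ 513/(12·0.04) = 1068.75 ⇒ n ≥ 32.6917, so the smallest n is 33.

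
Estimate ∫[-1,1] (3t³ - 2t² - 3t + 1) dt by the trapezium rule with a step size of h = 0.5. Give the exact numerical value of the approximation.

h = (1 − (-1))/4 = 0.5.
Nodes t₀,…,t₄ = -1, -0.5, 0, 0.5, 1.
f(t) = 3t³ - 2t² - 3t + 1: f₀=-1, f₁=1.625, f₂=1, f₃=-0.625, f₄=-1.
(h/2)·[f₀ + 2f₁ + 2f₂ + 2f₃ + f₄] = 0.25·(2) = 0.5.

0.5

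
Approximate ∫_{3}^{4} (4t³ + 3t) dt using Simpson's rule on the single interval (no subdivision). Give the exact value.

S = (b−a)/6 · [f(3) + 4f(3.5) + f(4)] = 0.166667·[117 + 4·182 + 268] = 185.5.

185.5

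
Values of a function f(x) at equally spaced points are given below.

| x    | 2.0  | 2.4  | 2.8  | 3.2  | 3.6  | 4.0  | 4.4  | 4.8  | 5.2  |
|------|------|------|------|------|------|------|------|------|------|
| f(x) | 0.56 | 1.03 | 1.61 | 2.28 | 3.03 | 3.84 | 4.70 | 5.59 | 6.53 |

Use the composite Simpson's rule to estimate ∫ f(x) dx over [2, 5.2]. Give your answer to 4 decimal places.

h = 0.4, n = 8.
(h/3)·[y₀ + 4y₁ + 2y₂ + 4y₃ + 2y₄ + 4y₅ + 2y₆ + 4y₇ + y₈] = 0.133333·(76.73) = 10.2307.

10.2307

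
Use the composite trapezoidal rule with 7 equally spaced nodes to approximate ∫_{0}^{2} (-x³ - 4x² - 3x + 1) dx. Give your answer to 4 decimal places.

h = (2 − 0)/6 = 0.333333.
Nodes x₀,…,x₆ = 0, 0.333333, 0.666667, 1, 1.333333, 1.666667, 2.
f(x) = -x³ - 4x² - 3x + 1: f₀=1, f₁=-0.481481, f₂=-3.074074, f₃=-7, f₄=-12.481481, f₅=-19.740741, f₆=-29.
(h/2)·[f₀ + 2f₁ + 2f₂ + 2f₃ + 2f₄ + 2f₅ + f₆] = 0.166667·(-113.555556) = -18.9259.

-18.9259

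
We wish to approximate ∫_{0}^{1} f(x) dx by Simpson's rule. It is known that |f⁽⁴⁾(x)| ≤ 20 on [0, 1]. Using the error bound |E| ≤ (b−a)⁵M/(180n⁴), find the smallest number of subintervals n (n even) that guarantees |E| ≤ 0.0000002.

Need 20/(180n⁴) ≤ 0.0000002.
n⁴ ≥ 20/(180·0.0000002) = 555556 ⇒ n ≥ 27.3012, so the smallest even n is 28. (n must be even for Simpson's rule.)

28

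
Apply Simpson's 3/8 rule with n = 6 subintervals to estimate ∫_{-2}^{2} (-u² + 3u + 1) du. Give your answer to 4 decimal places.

h = (2 − (-2))/6 = 0.666667.
Nodes u₀,…,u₆ = -2, -1.333333, -0.666667, 0, 0.666667, 1.333333, 2.
f(u) = -u² + 3u + 1: f₀=-9, f₁=-4.777778, f₂=-1.444444, f₃=1, f₄=2.555556, f₅=3.222222, f₆=3.
(3h/8)·[f₀ + 3f₁ + 3f₂ + 2f₃ + 3f₄ + 3f₅ + f₆] = 0.25·(-5.333333) = -1.3333.

-1.3333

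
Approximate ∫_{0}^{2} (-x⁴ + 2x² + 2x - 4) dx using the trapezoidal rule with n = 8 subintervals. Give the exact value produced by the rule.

-5.19140625

h = (2 − 0)/8 = 0.25.
Nodes x₀,…,x₈ = 0, 0.25, 0.5, 0.75, 1, 1.25, 1.5, 1.75, 2.
f(x) = -x⁴ + 2x² + 2x - 4: f₀=-4, f₁=-3.37890625, f₂=-2.5625, f₃=-1.69140625, f₄=-1, f₅=-0.81640625, f₆=-1.5625, f₇=-3.75390625, f₈=-8.
(h/2)·[f₀ + 2f₁ + 2f₂ + 2f₃ + 2f₄ + 2f₅ + 2f₆ + 2f₇ + f₈] = 0.125·(-41.53125) = -5.19140625.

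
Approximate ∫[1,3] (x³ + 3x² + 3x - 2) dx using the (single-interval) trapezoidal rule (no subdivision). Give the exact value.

T = (b−a)/2 · [f(1) + f(3)] = 1·[5 + 61] = 66.

66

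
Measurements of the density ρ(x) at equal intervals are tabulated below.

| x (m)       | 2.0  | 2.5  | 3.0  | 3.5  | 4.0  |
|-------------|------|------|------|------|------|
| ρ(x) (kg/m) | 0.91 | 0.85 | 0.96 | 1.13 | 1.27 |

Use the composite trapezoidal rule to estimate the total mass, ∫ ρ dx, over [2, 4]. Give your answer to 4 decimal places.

h = 0.5, n = 4.
(h/2)·[y₀ + 2y₁ + 2y₂ + 2y₃ + y₄] = 0.25·(8.06) = 2.0150.

2.0150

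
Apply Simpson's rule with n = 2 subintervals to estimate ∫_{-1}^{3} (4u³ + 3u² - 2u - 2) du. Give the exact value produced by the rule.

92

h = (3 − (-1))/2 = 2.
Nodes u₀,…,u₂ = -1, 1, 3.
f(u) = 4u³ + 3u² - 2u - 2: f₀=-1, f₁=3, f₂=127.
(h/3)·[f₀ + 4f₁ + f₂] = 0.666667·(138) = 92.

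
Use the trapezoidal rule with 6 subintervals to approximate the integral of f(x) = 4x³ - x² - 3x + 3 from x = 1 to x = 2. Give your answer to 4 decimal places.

h = (2 − 1)/6 = 0.166667.
Nodes x₀,…,x₆ = 1, 1.166667, 1.333333, 1.5, 1.666667, 1.833333, 2.
f(x) = 4x³ - x² - 3x + 3: f₀=3, f₁=4.490741, f₂=6.703704, f₃=9.75, f₄=13.740741, f₅=18.787037, f₆=25.
(h/2)·[f₀ + 2f₁ + 2f₂ + 2f₃ + 2f₄ + 2f₅ + f₆] = 0.083333·(134.944444) = 11.2454.

11.2454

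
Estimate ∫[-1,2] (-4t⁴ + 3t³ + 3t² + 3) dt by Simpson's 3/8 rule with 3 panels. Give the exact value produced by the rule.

h = (2 − (-1))/3 = 1.
Nodes t₀,…,t₃ = -1, 0, 1, 2.
f(t) = -4t⁴ + 3t³ + 3t² + 3: f₀=-1, f₁=3, f₂=5, f₃=-25.
(3h/8)·[f₀ + 3f₁ + 3f₂ + f₃] = 0.375·(-2) = -0.75.

-0.75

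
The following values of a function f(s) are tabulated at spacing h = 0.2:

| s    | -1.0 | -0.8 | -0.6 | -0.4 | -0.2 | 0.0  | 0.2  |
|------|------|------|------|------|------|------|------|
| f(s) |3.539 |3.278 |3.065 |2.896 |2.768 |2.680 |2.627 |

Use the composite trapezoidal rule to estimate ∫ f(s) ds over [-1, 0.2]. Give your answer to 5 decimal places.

h = 0.2, n = 6.
(h/2)·[y₀ + 2y₁ + 2y₂ + 2y₃ + 2y₄ + 2y₅ + y₆] = 0.1·(35.540) = 3.55400.

3.55400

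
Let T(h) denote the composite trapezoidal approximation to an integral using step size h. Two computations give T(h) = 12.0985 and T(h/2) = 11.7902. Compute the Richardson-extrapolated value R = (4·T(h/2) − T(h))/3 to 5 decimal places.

R = (4·T(h/2) − T(h)) / 3 = (4·11.7902 − 12.0985)/3 = (35.0623)/3 = 11.68743.

11.68743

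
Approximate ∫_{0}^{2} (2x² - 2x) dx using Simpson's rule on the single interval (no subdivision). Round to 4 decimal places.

1.3333

S = (b−a)/6 · [f(0) + 4f(1) + f(2)] = 0.333333·[0 + 4·0 + 4] = 1.3333.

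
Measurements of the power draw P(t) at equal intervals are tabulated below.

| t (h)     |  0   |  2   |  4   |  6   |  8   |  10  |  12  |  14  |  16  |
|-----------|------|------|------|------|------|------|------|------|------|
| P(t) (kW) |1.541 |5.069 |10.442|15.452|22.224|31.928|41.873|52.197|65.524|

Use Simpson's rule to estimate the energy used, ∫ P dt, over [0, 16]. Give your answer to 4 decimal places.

423.1513

h = 2, n = 8.
(h/3)·[y₀ + 4y₁ + 2y₂ + 4y₃ + 2y₄ + 4y₅ + 2y₆ + 4y₇ + y₈] = 0.666667·(634.727) = 423.1513.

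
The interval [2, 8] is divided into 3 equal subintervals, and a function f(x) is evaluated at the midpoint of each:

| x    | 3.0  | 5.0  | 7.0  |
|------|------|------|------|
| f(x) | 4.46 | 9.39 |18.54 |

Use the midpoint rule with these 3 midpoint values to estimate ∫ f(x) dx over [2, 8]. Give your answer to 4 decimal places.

h = 2, n = 3.
h·[y(m₁) + y(m₂) + y(m₃)] = 2·(32.39) = 64.7800.

64.7800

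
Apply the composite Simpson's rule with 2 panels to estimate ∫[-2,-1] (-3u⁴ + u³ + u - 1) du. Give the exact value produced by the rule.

h = (-1 − (-2))/2 = 0.5.
Nodes u₀,…,u₂ = -2, -1.5, -1.
f(u) = -3u⁴ + u³ + u - 1: f₀=-59, f₁=-21.0625, f₂=-6.
(h/3)·[f₀ + 4f₁ + f₂] = 0.166667·(-149.25) = -24.875.

-24.875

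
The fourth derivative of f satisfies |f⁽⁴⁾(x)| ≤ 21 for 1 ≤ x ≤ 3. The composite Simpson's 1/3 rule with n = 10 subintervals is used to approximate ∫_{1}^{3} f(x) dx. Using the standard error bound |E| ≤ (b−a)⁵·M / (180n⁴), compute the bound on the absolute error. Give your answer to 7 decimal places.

|E| ≤ (2)⁵·21 / (180·10⁴) = 672/1800000 = 0.0003733.

0.0003733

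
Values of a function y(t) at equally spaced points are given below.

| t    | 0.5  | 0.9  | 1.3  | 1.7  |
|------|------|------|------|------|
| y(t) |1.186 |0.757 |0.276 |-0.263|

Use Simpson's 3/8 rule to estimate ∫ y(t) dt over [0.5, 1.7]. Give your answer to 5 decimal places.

h = 0.4, n = 3.
(3h/8)·[y₀ + 3y₁ + 3y₂ + y₃] = 0.15·(4.022) = 0.60330.

0.60330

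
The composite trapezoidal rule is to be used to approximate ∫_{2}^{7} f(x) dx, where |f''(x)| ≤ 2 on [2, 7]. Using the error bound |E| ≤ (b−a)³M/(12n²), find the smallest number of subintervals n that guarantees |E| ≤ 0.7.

Need 250/(12n²) ≤ 0.7.
n² ≥ 250/(12·0.7) = 29.7619 ⇒ n ≥ 5.4554, so the smallest n is 6.

6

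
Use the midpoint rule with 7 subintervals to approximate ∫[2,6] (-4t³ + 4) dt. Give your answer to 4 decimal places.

-1258.7755

h = (6 − 2)/7 = 0.571429.
Midpoints m₁,…,m₇ = 2.285714, 2.857143, 3.428571, 4, 4.571429, 5.142857, 5.714286.
f(m₁)=-43.766764, f(m₂)=-89.294461, f(m₃)=-157.212828, f(m₄)=-252, f(m₅)=-378.134111, f(m₆)=-540.093294, f(m₇)=-742.355685.
h·[f(m₁) + f(m₂) + f(m₃) + f(m₄) + f(m₅) + f(m₆) + f(m₇)] = 0.571429·(-2202.857143) = -1258.7755.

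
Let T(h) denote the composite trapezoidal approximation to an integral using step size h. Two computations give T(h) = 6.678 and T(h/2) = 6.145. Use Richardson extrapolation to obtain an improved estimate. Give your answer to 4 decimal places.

5.9673

R = (4·T(h/2) − T(h)) / 3 = (4·6.145 − 6.678)/3 = (17.902)/3 = 5.9673.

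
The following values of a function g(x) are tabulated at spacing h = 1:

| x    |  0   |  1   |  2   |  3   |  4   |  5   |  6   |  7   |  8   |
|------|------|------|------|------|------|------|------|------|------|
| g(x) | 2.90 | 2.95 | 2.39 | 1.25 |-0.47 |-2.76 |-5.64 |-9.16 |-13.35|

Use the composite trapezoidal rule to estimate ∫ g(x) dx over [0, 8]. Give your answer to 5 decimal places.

-16.66500

h = 1, n = 8.
(h/2)·[y₀ + 2y₁ + 2y₂ + 2y₃ + 2y₄ + 2y₅ + 2y₆ + 2y₇ + y₈] = 0.5·(-33.33) = -16.66500.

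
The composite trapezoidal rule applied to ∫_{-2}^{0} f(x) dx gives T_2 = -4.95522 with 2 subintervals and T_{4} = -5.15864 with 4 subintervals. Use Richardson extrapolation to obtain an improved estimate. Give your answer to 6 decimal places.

-5.226447

R = (4·T_{4} − T_2) / 3 = (4·(-5.15864) − (-4.95522))/3 = (-15.67934)/3 = -5.226447.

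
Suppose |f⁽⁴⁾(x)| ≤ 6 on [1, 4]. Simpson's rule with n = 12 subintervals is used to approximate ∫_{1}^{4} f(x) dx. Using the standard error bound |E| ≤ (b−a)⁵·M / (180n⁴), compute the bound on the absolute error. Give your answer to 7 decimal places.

0.0003906

|E| ≤ (3)⁵·6 / (180·12⁴) = 1458/3732480 = 0.0003906.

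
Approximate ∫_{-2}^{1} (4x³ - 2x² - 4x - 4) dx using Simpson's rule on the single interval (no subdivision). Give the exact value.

-27

S = (b−a)/6 · [f(-2) + 4f(-0.5) + f(1)] = 0.5·[(-36) + 4·(-3) + (-6)] = -27.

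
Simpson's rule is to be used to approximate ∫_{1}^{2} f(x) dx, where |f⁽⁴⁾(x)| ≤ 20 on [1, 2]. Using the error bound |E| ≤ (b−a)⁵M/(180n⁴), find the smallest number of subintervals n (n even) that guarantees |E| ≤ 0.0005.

4

Need 20/(180n⁴) ≤ 0.0005.
n⁴ ≥ 20/(180·0.0005) = 222.222 ⇒ n ≥ 3.8610, so the smallest even n is 4. (n must be even for Simpson's rule.)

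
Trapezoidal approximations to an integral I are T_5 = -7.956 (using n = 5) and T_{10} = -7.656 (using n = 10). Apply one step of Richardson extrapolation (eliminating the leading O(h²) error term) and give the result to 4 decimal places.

-7.5560

R = (4·T_{10} − T_5) / 3 = (4·(-7.656) − (-7.956))/3 = (-22.668)/3 = -7.5560.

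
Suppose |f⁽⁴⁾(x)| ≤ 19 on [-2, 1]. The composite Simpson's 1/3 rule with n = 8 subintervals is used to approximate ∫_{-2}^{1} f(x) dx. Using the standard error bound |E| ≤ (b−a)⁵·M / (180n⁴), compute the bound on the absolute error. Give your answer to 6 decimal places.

0.006262

|E| ≤ (3)⁵·19 / (180·8⁴) = 4617/737280 = 0.006262.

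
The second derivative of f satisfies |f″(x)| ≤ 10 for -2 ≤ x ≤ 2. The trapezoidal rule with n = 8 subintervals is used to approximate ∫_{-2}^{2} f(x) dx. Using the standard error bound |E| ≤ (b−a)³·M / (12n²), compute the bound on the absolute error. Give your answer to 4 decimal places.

0.8333

|E| ≤ (4)³·10 / (12·8²) = 640/768 = 0.8333.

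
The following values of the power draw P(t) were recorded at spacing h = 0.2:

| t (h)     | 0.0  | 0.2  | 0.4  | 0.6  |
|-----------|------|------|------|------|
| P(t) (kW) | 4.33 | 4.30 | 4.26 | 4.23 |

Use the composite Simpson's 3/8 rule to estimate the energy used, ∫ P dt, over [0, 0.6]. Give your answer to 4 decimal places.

h = 0.2, n = 3.
(3h/8)·[y₀ + 3y₁ + 3y₂ + y₃] = 0.075·(34.24) = 2.5680.

2.5680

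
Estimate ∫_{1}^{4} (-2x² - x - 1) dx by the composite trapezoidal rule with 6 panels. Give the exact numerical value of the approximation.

h = (4 − 1)/6 = 0.5.
Nodes x₀,…,x₆ = 1, 1.5, 2, 2.5, 3, 3.5, 4.
f(x) = -2x² - x - 1: f₀=-4, f₁=-7, f₂=-11, f₃=-16, f₄=-22, f₅=-29, f₆=-37.
(h/2)·[f₀ + 2f₁ + 2f₂ + 2f₃ + 2f₄ + 2f₅ + f₆] = 0.25·(-211) = -52.75.

-52.75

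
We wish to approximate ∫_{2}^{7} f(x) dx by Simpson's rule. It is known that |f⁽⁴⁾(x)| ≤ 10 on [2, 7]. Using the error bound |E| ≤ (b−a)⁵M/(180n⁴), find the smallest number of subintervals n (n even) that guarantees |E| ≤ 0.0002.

Need 31250/(180n⁴) ≤ 0.0002.
n⁴ ≥ 31250/(180·0.0002) = 868056 ⇒ n ≥ 30.5237, so the smallest even n is 32. (n must be even for Simpson's rule.)

32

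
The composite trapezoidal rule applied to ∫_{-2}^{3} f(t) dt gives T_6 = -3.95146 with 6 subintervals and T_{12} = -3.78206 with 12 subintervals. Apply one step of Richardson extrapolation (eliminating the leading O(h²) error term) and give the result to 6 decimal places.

R = (4·T_{12} − T_6) / 3 = (4·(-3.78206) − (-3.95146))/3 = (-11.17678)/3 = -3.725593.

-3.725593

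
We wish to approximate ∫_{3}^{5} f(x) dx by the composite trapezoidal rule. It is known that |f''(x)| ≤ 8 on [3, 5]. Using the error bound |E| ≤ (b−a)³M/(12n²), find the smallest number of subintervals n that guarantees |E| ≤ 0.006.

Need 64/(12n²) ≤ 0.006.
n² ≥ 64/(12·0.006) = 888.889 ⇒ n ≥ 29.8142, so the smallest n is 30.

30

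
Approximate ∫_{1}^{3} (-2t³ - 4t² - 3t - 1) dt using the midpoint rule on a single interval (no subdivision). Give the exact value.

-78

M = (b−a)·f(2) = 2·(-39) = -78.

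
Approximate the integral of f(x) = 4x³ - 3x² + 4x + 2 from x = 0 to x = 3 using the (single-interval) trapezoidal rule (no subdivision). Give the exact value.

T = (b−a)/2 · [f(0) + f(3)] = 1.5·[2 + 95] = 145.5.

145.5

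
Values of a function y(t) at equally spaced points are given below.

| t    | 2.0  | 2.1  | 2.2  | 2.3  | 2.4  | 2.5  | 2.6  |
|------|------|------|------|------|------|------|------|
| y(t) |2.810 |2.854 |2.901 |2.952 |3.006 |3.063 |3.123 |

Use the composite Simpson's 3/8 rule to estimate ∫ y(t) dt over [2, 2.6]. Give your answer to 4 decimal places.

1.7741

h = 0.1, n = 6.
(3h/8)·[y₀ + 3y₁ + 3y₂ + 2y₃ + 3y₄ + 3y₅ + y₆] = 0.0375·(47.309) = 1.7741.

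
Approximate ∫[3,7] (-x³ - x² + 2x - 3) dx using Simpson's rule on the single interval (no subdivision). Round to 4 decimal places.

-657.3333

S = (b−a)/6 · [f(3) + 4f(5) + f(7)] = 0.666667·[(-33) + 4·(-143) + (-381)] = -657.3333.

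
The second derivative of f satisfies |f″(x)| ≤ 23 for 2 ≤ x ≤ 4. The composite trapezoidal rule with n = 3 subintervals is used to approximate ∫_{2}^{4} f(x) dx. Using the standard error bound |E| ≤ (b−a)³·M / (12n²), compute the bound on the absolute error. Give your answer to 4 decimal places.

1.7037

|E| ≤ (2)³·23 / (12·3²) = 184/108 = 1.7037.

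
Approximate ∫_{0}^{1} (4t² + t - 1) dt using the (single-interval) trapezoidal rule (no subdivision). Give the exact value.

1.5

T = (b−a)/2 · [f(0) + f(1)] = 0.5·[(-1) + 4] = 1.5.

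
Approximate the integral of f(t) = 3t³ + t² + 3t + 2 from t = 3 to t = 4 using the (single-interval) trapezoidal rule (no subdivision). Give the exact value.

161.5

T = (b−a)/2 · [f(3) + f(4)] = 0.5·[101 + 222] = 161.5.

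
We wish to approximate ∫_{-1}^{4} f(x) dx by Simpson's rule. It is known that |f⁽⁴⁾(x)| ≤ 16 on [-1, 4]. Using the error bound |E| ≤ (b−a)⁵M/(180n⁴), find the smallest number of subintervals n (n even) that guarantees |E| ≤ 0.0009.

24

Need 50000/(180n⁴) ≤ 0.0009.
n⁴ ≥ 50000/(180·0.0009) = 308642 ⇒ n ≥ 23.5702, so the smallest even n is 24. (n must be even for Simpson's rule.)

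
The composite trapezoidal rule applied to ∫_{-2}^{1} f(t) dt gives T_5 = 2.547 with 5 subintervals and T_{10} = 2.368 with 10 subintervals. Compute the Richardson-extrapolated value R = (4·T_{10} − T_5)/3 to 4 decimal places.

2.3083

R = (4·T_{10} − T_5) / 3 = (4·2.368 − 2.547)/3 = (6.925)/3 = 2.3083.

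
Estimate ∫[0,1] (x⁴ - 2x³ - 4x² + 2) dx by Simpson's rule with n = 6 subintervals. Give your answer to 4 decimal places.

0.3668

h = (1 − 0)/6 = 0.166667.
Nodes x₀,…,x₆ = 0, 0.166667, 0.333333, 0.5, 0.666667, 0.833333, 1.
f(x) = x⁴ - 2x³ - 4x² + 2: f₀=2, f₁=1.880401, f₂=1.493827, f₃=0.8125, f₄=-0.172840, f₅=-1.452932, f₆=-3.
(h/3)·[f₀ + 4f₁ + 2f₂ + 4f₃ + 2f₄ + 4f₅ + f₆] = 0.055556·(6.601852) = 0.3668.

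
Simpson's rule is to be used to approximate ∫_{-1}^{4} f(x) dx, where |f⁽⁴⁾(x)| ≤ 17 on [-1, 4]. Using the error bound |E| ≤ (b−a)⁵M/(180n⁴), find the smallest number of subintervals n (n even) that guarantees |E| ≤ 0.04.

10

Need 53125/(180n⁴) ≤ 0.04.
n⁴ ≥ 53125/(180·0.04) = 7378.47 ⇒ n ≥ 9.2681, so the smallest even n is 10. (n must be even for Simpson's rule.)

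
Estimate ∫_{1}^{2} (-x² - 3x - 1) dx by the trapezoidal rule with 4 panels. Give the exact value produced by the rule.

-7.84375

h = (2 − 1)/4 = 0.25.
Nodes x₀,…,x₄ = 1, 1.25, 1.5, 1.75, 2.
f(x) = -x² - 3x - 1: f₀=-5, f₁=-6.3125, f₂=-7.75, f₃=-9.3125, f₄=-11.
(h/2)·[f₀ + 2f₁ + 2f₂ + 2f₃ + f₄] = 0.125·(-62.75) = -7.84375.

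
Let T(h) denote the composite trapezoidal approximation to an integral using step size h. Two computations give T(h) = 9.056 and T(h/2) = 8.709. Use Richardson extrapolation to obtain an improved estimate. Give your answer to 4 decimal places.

R = (4·T(h/2) − T(h)) / 3 = (4·8.709 − 9.056)/3 = (25.780)/3 = 8.5933.

8.5933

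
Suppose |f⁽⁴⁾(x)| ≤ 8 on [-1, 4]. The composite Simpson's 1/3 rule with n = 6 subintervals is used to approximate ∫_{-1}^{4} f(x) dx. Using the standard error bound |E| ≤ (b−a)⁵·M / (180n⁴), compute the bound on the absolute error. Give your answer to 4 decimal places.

|E| ≤ (5)⁵·8 / (180·6⁴) = 25000/233280 = 0.1072.

0.1072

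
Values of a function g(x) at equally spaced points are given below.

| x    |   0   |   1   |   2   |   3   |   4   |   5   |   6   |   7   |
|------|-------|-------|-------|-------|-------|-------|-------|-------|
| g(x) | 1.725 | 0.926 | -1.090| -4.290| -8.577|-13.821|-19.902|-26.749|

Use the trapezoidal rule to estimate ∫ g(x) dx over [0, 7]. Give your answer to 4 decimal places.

-59.2660

h = 1, n = 7.
(h/2)·[y₀ + 2y₁ + 2y₂ + 2y₃ + 2y₄ + 2y₅ + 2y₆ + y₇] = 0.5·(-118.532) = -59.2660.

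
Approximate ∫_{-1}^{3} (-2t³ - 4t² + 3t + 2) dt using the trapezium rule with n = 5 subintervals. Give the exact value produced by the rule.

-61.6

h = (3 − (-1))/5 = 0.8.
Nodes t₀,…,t₅ = -1, -0.2, 0.6, 1.4, 2.2, 3.
f(t) = -2t³ - 4t² + 3t + 2: f₀=-3, f₁=1.256, f₂=1.928, f₃=-7.128, f₄=-32.056, f₅=-79.
(h/2)·[f₀ + 2f₁ + 2f₂ + 2f₃ + 2f₄ + f₅] = 0.4·(-154) = -61.6.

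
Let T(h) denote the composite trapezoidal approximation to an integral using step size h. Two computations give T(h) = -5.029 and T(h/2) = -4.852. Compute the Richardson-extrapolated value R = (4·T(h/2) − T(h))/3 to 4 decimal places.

R = (4·T(h/2) − T(h)) / 3 = (4·(-4.852) − (-5.029))/3 = (-14.379)/3 = -4.7930.

-4.7930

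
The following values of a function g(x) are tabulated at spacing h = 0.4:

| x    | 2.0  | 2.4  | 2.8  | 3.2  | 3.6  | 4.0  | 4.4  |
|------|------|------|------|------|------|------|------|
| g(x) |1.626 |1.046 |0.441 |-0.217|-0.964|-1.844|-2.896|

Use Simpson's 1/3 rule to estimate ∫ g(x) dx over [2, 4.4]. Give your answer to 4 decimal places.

-0.8501

h = 0.4, n = 6.
(h/3)·[y₀ + 4y₁ + 2y₂ + 4y₃ + 2y₄ + 4y₅ + y₆] = 0.133333·(-6.376) = -0.8501.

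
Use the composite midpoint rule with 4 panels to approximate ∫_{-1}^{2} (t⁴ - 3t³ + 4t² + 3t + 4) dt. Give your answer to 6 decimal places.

23.104248

h = (2 − (-1))/4 = 0.75.
Midpoints m₁,…,m₄ = -0.625, 0.125, 0.875, 1.625.
f(m₁)=4.572509765625, f(m₂)=4.431884765625, f(m₃)=8.263916015625, f(m₄)=13.537353515625.
h·[f(m₁) + f(m₂) + f(m₃) + f(m₄)] = 0.75·(30.8056640625) = 23.104248.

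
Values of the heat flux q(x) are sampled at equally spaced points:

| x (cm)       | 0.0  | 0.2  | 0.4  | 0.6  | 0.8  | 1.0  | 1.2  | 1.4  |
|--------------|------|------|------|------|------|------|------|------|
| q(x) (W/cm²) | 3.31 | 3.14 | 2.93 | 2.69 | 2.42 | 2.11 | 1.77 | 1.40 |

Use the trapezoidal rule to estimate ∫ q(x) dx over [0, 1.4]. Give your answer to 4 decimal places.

h = 0.2, n = 7.
(h/2)·[y₀ + 2y₁ + 2y₂ + 2y₃ + 2y₄ + 2y₅ + 2y₆ + y₇] = 0.1·(34.83) = 3.4830.

3.4830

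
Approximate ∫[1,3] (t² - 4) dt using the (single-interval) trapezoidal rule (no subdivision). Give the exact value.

2

T = (b−a)/2 · [f(1) + f(3)] = 1·[(-3) + 5] = 2.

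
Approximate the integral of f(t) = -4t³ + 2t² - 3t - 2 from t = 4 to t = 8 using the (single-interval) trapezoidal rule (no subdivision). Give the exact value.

T = (b−a)/2 · [f(4) + f(8)] = 2·[(-238) + (-1946)] = -4368.

-4368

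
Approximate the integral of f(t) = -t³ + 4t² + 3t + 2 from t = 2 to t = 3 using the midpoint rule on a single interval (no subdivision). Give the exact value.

M = (b−a)·f(2.5) = 1·(18.875) = 18.875.

18.875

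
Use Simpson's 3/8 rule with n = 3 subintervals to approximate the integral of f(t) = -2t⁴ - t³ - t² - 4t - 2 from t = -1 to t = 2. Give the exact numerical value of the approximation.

-33.75

h = (2 − (-1))/3 = 1.
Nodes t₀,…,t₃ = -1, 0, 1, 2.
f(t) = -2t⁴ - t³ - t² - 4t - 2: f₀=0, f₁=-2, f₂=-10, f₃=-54.
(3h/8)·[f₀ + 3f₁ + 3f₂ + f₃] = 0.375·(-90) = -33.75.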